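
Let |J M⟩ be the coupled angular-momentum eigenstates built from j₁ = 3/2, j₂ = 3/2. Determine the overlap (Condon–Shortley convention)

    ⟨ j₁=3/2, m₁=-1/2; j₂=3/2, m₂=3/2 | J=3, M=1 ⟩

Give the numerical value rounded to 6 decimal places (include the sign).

+√(1/5) ≈ +0.447214

triangle: 0!×3!×3!/7! = 36/5040
(j±m)!: 1!×2!×3!×0!×4!×2! = 576
prefactor² = (2J+1)×Δ×N² = 144/5
  k=0: +1/(0!×0!×2!×3!×1!×0!) = 1/12
Σ = 1/12  ⇒  CG² = 144/5×1/12² = 1/5
CG = +√(1/5) = +0.447214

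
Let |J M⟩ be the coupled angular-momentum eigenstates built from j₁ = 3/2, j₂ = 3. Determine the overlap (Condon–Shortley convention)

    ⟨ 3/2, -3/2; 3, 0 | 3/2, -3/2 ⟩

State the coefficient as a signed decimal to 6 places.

−√(1/35) ≈ -0.169031

j₁+j₂−J=3  J+j₁−j₂=0  J−j₁+j₂=3  j₁+j₂+J+1=7
(j₁±m₁, j₂±m₂, J±M) = (0,3,3,3,0,3)
P² = 1296/35
sum k=3..3:
  [3] −1/36 = -1/36
S = -1/36
C² = P²·S² = 1/35 ; C = -0.169031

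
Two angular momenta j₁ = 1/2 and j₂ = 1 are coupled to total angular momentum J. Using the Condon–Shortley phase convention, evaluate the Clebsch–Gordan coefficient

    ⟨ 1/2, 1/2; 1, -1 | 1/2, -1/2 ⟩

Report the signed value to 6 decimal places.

j₁+j₂−J=1  J+j₁−j₂=0  J−j₁+j₂=1  j₁+j₂+J+1=3
(j₁±m₁, j₂±m₂, J±M) = (1,0,0,2,0,1)
P² = 2/3
sum k=0..0:
  [0] +1/1 = 1
S = 1
C² = P²·S² = 2/3 ; C = +0.816497

+0.816497  (= +√(2/3))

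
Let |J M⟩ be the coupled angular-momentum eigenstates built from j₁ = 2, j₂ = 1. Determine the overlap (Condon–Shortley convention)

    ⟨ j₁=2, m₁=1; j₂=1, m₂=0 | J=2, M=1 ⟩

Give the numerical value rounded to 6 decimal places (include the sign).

j₁+j₂−J=1  J+j₁−j₂=3  J−j₁+j₂=1  j₁+j₂+J+1=6
(j₁±m₁, j₂±m₂, J±M) = (3,1,1,1,3,1)
P² = 3/2
sum k=0..1:
  [0] +1/2 = 1/2
  [1] −1/6 = -1/6
S = 1/3
C² = P²·S² = 1/6 ; C = +0.408248

+√(1/6) = +0.408248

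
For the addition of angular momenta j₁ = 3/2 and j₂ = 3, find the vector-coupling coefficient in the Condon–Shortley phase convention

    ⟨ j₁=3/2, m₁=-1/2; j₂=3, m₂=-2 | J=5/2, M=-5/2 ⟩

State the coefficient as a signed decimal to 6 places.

√[6·2!1!4!/8! · 1!2!1!5!0!5!] = √(1440/7)
  +(−1)^1/∏(1,1,1,0,0,4)! = -1/24  (running -1/24)
⟨..|..⟩ = √(1440/7)·(-1/24) = -0.597614

−√(5/14) = -0.597614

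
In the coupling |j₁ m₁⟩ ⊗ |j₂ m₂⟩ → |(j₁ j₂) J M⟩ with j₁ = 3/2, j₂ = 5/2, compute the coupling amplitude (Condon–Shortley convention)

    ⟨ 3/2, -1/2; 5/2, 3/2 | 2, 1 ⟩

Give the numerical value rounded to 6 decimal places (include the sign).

√[5·2!1!3!/7! · 1!2!4!1!3!1!] = √(24/7)
  +(−1)^1/∏(1,1,1,3,0,0)! = -1/6  (running -1/6)
  +(−1)^2/∏(2,0,0,2,1,1)! = 1/4  (running 1/12)
⟨..|..⟩ = √(24/7)·(1/12) = +0.154303

+0.154303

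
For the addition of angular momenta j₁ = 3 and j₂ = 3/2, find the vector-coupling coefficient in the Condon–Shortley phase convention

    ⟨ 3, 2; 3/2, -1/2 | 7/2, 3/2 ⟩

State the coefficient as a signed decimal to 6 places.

+0.654654  (= +√(3/7))

j₁+j₂−J=1  J+j₁−j₂=5  J−j₁+j₂=2  j₁+j₂+J+1=9
(j₁±m₁, j₂±m₂, J±M) = (5,1,1,2,5,2)
P² = 6400/21
sum k=0..1:
  [0] +1/24 = 1/24
  [1] −1/240 = -1/240
S = 3/80
C² = P²·S² = 3/7 ; C = +0.654654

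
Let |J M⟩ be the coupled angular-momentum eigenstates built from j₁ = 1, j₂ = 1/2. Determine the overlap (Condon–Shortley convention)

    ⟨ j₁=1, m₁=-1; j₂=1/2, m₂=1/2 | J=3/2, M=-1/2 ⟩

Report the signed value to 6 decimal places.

√[4·0!2!1!/4! · 0!2!1!0!1!2!] = √(4/3)
  +(−1)^0/∏(0,0,2,1,0,0)! = 1/2  (running 1/2)
⟨..|..⟩ = √(4/3)·(1/2) = +0.577350

+0.577350  (= +√(1/3))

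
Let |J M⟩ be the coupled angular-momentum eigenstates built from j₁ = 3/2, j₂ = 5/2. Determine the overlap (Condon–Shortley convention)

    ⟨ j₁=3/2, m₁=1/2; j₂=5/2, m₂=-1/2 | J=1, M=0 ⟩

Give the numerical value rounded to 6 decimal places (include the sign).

-0.547723

j₁+j₂−J=3  J+j₁−j₂=0  J−j₁+j₂=2  j₁+j₂+J+1=6
(j₁±m₁, j₂±m₂, J±M) = (2,1,2,3,1,1)
P² = 6/5
sum k=1..1:
  [1] −1/2 = -1/2
S = -1/2
C² = P²·S² = 3/10 ; C = -0.547723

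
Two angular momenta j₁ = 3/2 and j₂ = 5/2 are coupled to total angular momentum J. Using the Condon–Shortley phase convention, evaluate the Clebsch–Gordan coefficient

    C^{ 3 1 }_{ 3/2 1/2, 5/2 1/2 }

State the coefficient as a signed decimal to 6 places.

+0.129099  (= +√(1/60))

√[7·1!2!4!/8! · 2!1!3!2!4!2!] = √(48/5)
  +(−1)^0/∏(0,1,1,3,1,1)! = 1/6  (running 1/6)
  +(−1)^1/∏(1,0,0,2,2,2)! = -1/8  (running 1/24)
⟨..|..⟩ = √(48/5)·(1/24) = +0.129099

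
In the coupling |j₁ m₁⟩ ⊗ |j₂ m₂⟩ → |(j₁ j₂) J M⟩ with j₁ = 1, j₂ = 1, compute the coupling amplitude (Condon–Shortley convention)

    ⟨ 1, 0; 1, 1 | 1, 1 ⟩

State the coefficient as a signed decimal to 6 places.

√[3·1!1!1!/4! · 1!1!2!0!2!0!] = √(1/2)
  +(−1)^1/∏(1,0,0,1,1,0)! = -1  (running -1)
⟨..|..⟩ = √(1/2)·(-1) = -0.707107

-0.707107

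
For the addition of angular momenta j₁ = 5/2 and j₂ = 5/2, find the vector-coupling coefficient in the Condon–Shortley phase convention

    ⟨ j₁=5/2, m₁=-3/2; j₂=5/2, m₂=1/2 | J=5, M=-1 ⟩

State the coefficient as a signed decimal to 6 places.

triangle: 0!*5!*5!/11! = 14400/39916800
(j±m)!: 1!*4!*3!*2!*4!*6! = 4976640
prefactor² = (2J+1)*Δ*N² = 138240/7
  k=0: +1/(0!*0!*4!*3!*1!*2!) = 1/288
Σ = 1/288  ⇒  CG² = 138240/7*1/288² = 5/21
CG = +√(5/21) = +0.487950

+0.487950  (= +√(5/21))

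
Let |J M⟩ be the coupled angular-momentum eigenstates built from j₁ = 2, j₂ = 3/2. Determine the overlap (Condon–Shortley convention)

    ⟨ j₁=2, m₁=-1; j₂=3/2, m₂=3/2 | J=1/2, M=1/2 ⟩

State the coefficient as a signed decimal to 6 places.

-0.316228

j₁+j₂−J=3  J+j₁−j₂=1  J−j₁+j₂=0  j₁+j₂+J+1=5
(j₁±m₁, j₂±m₂, J±M) = (1,3,3,0,1,0)
P² = 18/5
sum k=3..3:
  [3] −1/6 = -1/6
S = -1/6
C² = P²·S² = 1/10 ; C = -0.316228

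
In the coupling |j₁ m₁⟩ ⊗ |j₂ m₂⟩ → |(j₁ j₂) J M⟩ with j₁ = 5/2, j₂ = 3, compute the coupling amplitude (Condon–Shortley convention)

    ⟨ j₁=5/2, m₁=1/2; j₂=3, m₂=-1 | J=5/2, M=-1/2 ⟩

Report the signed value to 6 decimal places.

triangle: 3!·2!·3!/9! = 72/362880
(j±m)!: 3!·2!·2!·4!·2!·3! = 6912
prefactor² = (2J+1)·Δ·N² = 288/35
  k=0: +1/(0!·3!·2!·2!·0!·1!) = 1/24
  k=1: −1/(1!·2!·1!·1!·1!·2!) = -1/4
  k=2: +1/(2!·1!·0!·0!·2!·3!) = 1/24
Σ = -1/6  ⇒  CG² = 288/35·(-1/6)² = 8/35
CG = −√(8/35) = -0.478091

−√(8/35) = -0.478091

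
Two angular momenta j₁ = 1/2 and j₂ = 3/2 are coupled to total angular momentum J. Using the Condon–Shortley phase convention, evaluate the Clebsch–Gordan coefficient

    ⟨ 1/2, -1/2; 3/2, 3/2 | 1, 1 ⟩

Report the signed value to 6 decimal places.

-0.866025  (= −√(3/4))

j₁+j₂−J=1  J+j₁−j₂=0  J−j₁+j₂=2  j₁+j₂+J+1=4
(j₁±m₁, j₂±m₂, J±M) = (0,1,3,0,2,0)
P² = 3
sum k=1..1:
  [1] −1/2 = -1/2
S = -1/2
C² = P²·S² = 3/4 ; C = -0.866025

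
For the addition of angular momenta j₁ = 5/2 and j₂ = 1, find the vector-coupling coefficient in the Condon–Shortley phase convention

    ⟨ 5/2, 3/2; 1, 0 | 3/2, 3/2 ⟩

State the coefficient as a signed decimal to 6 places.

j₁+j₂−J=2  J+j₁−j₂=3  J−j₁+j₂=0  j₁+j₂+J+1=6
(j₁±m₁, j₂±m₂, J±M) = (4,1,1,1,3,0)
P² = 48/5
sum k=1..1:
  [1] −1/6 = -1/6
S = -1/6
C² = P²·S² = 4/15 ; C = -0.516398

−√(4/15) = -0.516398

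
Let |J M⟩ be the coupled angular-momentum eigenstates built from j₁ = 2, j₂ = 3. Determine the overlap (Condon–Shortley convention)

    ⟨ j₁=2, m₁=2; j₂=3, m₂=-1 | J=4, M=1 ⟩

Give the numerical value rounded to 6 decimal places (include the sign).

+√(2/7) = +0.534522

√[9·1!3!5!/10! · 4!0!2!4!5!3!] = √(10368/7)
  +(−1)^0/∏(0,1,0,2,3,3)! = 1/72  (running 1/72)
⟨..|..⟩ = √(10368/7)·(1/72) = +0.534522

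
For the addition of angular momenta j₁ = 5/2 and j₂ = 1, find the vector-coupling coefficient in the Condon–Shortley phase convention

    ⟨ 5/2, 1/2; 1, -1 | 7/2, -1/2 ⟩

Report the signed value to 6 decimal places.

+√(2/7) = +0.534522

j₁+j₂−J=0  J+j₁−j₂=5  J−j₁+j₂=2  j₁+j₂+J+1=8
(j₁±m₁, j₂±m₂, J±M) = (3,2,0,2,3,4)
P² = 1152/7
sum k=0..0:
  [0] +1/24 = 1/24
S = 1/24
C² = P²·S² = 2/7 ; C = +0.534522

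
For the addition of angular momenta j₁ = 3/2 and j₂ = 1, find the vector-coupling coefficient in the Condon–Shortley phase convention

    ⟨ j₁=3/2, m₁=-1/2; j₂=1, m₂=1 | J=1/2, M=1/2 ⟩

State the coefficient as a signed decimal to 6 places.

√[2·2!1!0!/4! · 1!2!2!0!1!0!] = √(2/3)
  +(−1)^2/∏(2,0,0,0,1,0)! = 1/2  (running 1/2)
⟨..|..⟩ = √(2/3)·(1/2) = +0.408248

+0.408248  (= +√(1/6))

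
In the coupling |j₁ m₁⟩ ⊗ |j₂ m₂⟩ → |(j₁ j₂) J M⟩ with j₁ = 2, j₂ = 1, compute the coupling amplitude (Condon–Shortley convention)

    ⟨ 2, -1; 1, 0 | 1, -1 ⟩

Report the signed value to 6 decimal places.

-0.547723

√[3·2!2!0!/5! · 1!3!1!1!0!2!] = √(6/5)
  +(−1)^1/∏(1,1,2,0,0,0)! = -1/2  (running -1/2)
⟨..|..⟩ = √(6/5)·(-1/2) = -0.547723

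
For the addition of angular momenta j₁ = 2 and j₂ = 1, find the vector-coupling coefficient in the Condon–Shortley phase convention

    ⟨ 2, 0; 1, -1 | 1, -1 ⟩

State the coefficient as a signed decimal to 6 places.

+√(1/10) ≈ +0.316228

√[3·2!2!0!/5! · 2!2!0!2!0!2!] = √(8/5)
  +(−1)^0/∏(0,2,2,0,0,0)! = 1/4  (running 1/4)
⟨..|..⟩ = √(8/5)·(1/4) = +0.316228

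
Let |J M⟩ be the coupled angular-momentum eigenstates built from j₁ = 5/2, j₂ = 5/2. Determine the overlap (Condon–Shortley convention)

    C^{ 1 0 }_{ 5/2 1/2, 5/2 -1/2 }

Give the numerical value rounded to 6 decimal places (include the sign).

+0.119523

triangle: 4!·1!·1!/7! = 24/5040
(j±m)!: 3!·2!·2!·3!·1!·1! = 144
prefactor² = (2J+1)·Δ·N² = 72/35
  k=1: −1/(1!·3!·1!·1!·0!·0!) = -1/6
  k=2: +1/(2!·2!·0!·0!·1!·1!) = 1/4
Σ = 1/12  ⇒  CG² = 72/35·1/12² = 1/70
CG = +√(1/70) = +0.119523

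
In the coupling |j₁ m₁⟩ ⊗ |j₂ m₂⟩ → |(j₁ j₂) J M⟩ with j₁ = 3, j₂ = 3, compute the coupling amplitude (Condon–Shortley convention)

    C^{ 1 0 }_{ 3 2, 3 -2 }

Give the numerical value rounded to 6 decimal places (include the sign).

triangle: 5!*1!*1!/8! = 120/40320
(j±m)!: 5!*1!*1!*5!*1!*1! = 14400
prefactor² = (2J+1)*Δ*N² = 900/7
  k=0: +1/(0!*5!*1!*1!*0!*0!) = 1/120
  k=1: −1/(1!*4!*0!*0!*1!*1!) = -1/24
Σ = -1/30  ⇒  CG² = 900/7*(-1/30)² = 1/7
CG = −√(1/7) = -0.377964

−√(1/7) = -0.377964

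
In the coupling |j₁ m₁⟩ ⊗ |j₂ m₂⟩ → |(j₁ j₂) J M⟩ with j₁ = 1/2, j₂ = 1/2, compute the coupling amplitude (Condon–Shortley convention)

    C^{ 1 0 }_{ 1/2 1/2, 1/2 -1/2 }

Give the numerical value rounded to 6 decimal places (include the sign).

+0.707107  (= +√(1/2))

triangle: 0!×1!×1!/3! = 1/6
(j±m)!: 1!×0!×0!×1!×1!×1! = 1
prefactor² = (2J+1)×Δ×N² = 1/2
  k=0: +1/(0!×0!×0!×0!×1!×1!) = 1
Σ = 1  ⇒  CG² = 1/2×1² = 1/2
CG = +√(1/2) = +0.707107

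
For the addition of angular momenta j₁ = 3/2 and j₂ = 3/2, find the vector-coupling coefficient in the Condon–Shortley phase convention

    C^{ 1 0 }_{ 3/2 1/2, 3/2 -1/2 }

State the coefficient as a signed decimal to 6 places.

j₁+j₂−J=2  J+j₁−j₂=1  J−j₁+j₂=1  j₁+j₂+J+1=5
(j₁±m₁, j₂±m₂, J±M) = (2,1,1,2,1,1)
P² = 1/5
sum k=0..1:
  [0] +1/2 = 1/2
  [1] −1/1 = -1
S = -1/2
C² = P²·S² = 1/20 ; C = -0.223607

-0.223607  (= −√(1/20))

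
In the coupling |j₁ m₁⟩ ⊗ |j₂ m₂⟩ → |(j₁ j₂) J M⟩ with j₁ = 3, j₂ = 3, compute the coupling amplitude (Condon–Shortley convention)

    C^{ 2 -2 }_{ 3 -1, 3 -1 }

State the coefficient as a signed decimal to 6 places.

+√(2/7) = +0.534522

triangle: 4!*2!*2!/9! = 96/362880
(j±m)!: 2!*4!*2!*4!*0!*4! = 55296
prefactor² = (2J+1)*Δ*N² = 512/7
  k=2: +1/(2!*2!*2!*0!*0!*2!) = 1/16
Σ = 1/16  ⇒  CG² = 512/7*1/16² = 2/7
CG = +√(2/7) = +0.534522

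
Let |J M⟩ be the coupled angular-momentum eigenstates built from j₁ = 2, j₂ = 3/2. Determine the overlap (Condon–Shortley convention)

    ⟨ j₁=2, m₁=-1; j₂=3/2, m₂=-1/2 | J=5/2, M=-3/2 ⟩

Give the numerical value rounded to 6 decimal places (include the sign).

-0.169031

√[6·1!3!2!/7! · 1!3!1!2!1!4!] = √(144/35)
  +(−1)^0/∏(0,1,3,1,0,1)! = 1/6  (running 1/6)
  +(−1)^1/∏(1,0,2,0,1,2)! = -1/4  (running -1/12)
⟨..|..⟩ = √(144/35)·(-1/12) = -0.169031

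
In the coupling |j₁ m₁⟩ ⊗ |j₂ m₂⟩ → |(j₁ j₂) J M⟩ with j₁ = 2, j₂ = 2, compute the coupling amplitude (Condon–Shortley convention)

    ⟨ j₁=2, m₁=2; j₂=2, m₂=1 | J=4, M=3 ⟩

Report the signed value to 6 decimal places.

triangle: 0!·4!·4!/9! = 576/362880
(j±m)!: 4!·0!·3!·1!·7!·1! = 725760
prefactor² = (2J+1)·Δ·N² = 10368
  k=0: +1/(0!·0!·0!·3!·4!·1!) = 1/144
Σ = 1/144  ⇒  CG² = 10368·1/144² = 1/2
CG = +√(1/2) = +0.707107

+0.707107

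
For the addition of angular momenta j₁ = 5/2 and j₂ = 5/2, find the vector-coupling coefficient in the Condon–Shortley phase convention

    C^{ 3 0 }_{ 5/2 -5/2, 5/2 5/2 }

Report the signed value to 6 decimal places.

j₁+j₂−J=2  J+j₁−j₂=3  J−j₁+j₂=3  j₁+j₂+J+1=9
(j₁±m₁, j₂±m₂, J±M) = (0,5,5,0,3,3)
P² = 720
sum k=2..2:
  [2] +1/72 = 1/72
S = 1/72
C² = P²·S² = 5/36 ; C = +0.372678

+√(5/36) = +0.372678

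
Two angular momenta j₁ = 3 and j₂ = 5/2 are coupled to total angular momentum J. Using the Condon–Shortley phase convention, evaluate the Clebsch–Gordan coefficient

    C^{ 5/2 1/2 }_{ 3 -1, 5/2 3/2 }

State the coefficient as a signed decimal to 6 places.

+√(1/35) ≈ +0.169031

j₁+j₂−J=3  J+j₁−j₂=3  J−j₁+j₂=2  j₁+j₂+J+1=9
(j₁±m₁, j₂±m₂, J±M) = (2,4,4,1,3,2)
P² = 576/35
sum k=2..3:
  [2] +1/8 = 1/8
  [3] −1/12 = -1/12
S = 1/24
C² = P²·S² = 1/35 ; C = +0.169031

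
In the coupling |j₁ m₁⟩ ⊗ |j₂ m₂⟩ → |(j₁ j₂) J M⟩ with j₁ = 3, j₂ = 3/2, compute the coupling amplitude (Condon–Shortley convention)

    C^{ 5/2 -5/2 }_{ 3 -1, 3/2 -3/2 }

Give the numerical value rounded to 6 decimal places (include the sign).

√[6·2!4!1!/8! · 2!4!0!3!0!5!] = √(1728/7)
  +(−1)^0/∏(0,2,4,0,0,1)! = 1/48  (running 1/48)
⟨..|..⟩ = √(1728/7)·(1/48) = +0.327327

+0.327327  (= +√(3/28))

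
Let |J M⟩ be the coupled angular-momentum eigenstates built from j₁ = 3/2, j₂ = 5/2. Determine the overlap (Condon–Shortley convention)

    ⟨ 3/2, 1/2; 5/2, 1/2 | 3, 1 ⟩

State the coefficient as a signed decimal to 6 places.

+√(1/60) = +0.129099

triangle: 1!*2!*4!/8! = 48/40320
(j±m)!: 2!*1!*3!*2!*4!*2! = 1152
prefactor² = (2J+1)*Δ*N² = 48/5
  k=0: +1/(0!*1!*1!*3!*1!*1!) = 1/6
  k=1: −1/(1!*0!*0!*2!*2!*2!) = -1/8
Σ = 1/24  ⇒  CG² = 48/5*1/24² = 1/60
CG = +√(1/60) = +0.129099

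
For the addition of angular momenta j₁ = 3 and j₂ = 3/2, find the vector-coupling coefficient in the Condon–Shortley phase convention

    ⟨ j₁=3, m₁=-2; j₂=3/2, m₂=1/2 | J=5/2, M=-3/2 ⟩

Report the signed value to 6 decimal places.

j₁+j₂−J=2  J+j₁−j₂=4  J−j₁+j₂=1  j₁+j₂+J+1=8
(j₁±m₁, j₂±m₂, J±M) = (1,5,2,1,1,4)
P² = 288/7
sum k=1..2:
  [1] −1/24 = -1/24
  [2] +1/12 = 1/12
S = 1/24
C² = P²·S² = 1/14 ; C = +0.267261

+√(1/14) = +0.267261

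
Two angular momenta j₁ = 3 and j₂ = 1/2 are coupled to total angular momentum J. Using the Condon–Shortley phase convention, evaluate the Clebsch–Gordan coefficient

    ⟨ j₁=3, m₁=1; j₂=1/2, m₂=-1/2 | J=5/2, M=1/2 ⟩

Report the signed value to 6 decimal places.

+√(4/7) = +0.755929

j₁+j₂−J=1  J+j₁−j₂=5  J−j₁+j₂=0  j₁+j₂+J+1=7
(j₁±m₁, j₂±m₂, J±M) = (4,2,0,1,3,2)
P² = 576/7
sum k=0..0:
  [0] +1/12 = 1/12
S = 1/12
C² = P²·S² = 4/7 ; C = +0.755929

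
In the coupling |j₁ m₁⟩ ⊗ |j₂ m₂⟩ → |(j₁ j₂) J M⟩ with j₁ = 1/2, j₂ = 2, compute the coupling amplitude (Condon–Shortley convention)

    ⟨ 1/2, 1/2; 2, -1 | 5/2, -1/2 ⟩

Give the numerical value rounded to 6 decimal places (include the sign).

+√(2/5) ≈ +0.632456

√[6·0!1!4!/6! · 1!0!1!3!2!3!] = √(72/5)
  +(−1)^0/∏(0,0,0,1,1,3)! = 1/6  (running 1/6)
⟨..|..⟩ = √(72/5)·(1/6) = +0.632456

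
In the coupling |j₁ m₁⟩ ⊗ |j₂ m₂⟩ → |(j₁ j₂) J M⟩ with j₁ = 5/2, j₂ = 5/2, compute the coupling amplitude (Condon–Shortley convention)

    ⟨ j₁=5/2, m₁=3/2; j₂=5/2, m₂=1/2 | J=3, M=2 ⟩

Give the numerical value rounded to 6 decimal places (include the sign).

triangle: 2!×3!×3!/9! = 72/362880
(j±m)!: 4!×1!×3!×2!×5!×1! = 34560
prefactor² = (2J+1)×Δ×N² = 48
  k=0: +1/(0!×2!×1!×3!×2!×0!) = 1/24
  k=1: −1/(1!×1!×0!×2!×3!×1!) = -1/12
Σ = -1/24  ⇒  CG² = 48×(-1/24)² = 1/12
CG = −√(1/12) = -0.288675

−√(1/12) ≈ -0.288675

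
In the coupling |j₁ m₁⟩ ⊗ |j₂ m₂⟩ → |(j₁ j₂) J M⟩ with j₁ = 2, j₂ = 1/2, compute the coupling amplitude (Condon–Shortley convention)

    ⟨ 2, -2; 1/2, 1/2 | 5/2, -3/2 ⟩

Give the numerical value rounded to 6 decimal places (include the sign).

j₁+j₂−J=0  J+j₁−j₂=4  J−j₁+j₂=1  j₁+j₂+J+1=6
(j₁±m₁, j₂±m₂, J±M) = (0,4,1,0,1,4)
P² = 576/5
sum k=0..0:
  [0] +1/24 = 1/24
S = 1/24
C² = P²·S² = 1/5 ; C = +0.447214

+0.447214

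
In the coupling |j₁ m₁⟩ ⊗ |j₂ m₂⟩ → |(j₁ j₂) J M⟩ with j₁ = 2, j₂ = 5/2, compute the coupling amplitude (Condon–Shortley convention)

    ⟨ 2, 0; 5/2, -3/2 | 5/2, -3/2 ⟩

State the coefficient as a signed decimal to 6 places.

-0.119523

triangle: 2!·2!·3!/8! = 24/40320
(j±m)!: 2!·2!·1!·4!·1!·4! = 2304
prefactor² = (2J+1)·Δ·N² = 288/35
  k=0: +1/(0!·2!·2!·1!·0!·2!) = 1/8
  k=1: −1/(1!·1!·1!·0!·1!·3!) = -1/6
Σ = -1/24  ⇒  CG² = 288/35·(-1/24)² = 1/70
CG = −√(1/70) = -0.119523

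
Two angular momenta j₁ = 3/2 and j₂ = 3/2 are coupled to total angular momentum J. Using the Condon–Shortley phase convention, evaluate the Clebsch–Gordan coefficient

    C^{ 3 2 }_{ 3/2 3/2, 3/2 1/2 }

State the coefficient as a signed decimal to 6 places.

+√(1/2) = +0.707107

triangle: 0!×3!×3!/7! = 36/5040
(j±m)!: 3!×0!×2!×1!×5!×1! = 1440
prefactor² = (2J+1)×Δ×N² = 72
  k=0: +1/(0!×0!×0!×2!×3!×1!) = 1/12
Σ = 1/12  ⇒  CG² = 72×1/12² = 1/2
CG = +√(1/2) = +0.707107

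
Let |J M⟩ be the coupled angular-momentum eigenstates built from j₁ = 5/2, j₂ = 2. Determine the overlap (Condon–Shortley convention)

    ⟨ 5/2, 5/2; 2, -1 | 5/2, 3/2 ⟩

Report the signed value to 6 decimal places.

triangle: 2!*3!*2!/8! = 24/40320
(j±m)!: 5!*0!*1!*3!*4!*1! = 17280
prefactor² = (2J+1)*Δ*N² = 432/7
  k=0: +1/(0!*2!*0!*1!*3!*1!) = 1/12
Σ = 1/12  ⇒  CG² = 432/7*1/12² = 3/7
CG = +√(3/7) = +0.654654

+√(3/7) ≈ +0.654654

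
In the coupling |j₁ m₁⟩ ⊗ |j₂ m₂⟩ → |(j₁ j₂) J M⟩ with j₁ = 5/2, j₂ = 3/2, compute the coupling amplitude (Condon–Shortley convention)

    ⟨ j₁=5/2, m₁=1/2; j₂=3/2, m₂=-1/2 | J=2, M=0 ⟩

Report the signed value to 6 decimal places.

√[5·2!3!1!/7! · 3!2!1!2!2!2!] = √(8/7)
  +(−1)^0/∏(0,2,2,1,1,0)! = 1/4  (running 1/4)
  +(−1)^1/∏(1,1,1,0,2,1)! = -1/2  (running -1/4)
⟨..|..⟩ = √(8/7)·(-1/4) = -0.267261

−√(1/14) = -0.267261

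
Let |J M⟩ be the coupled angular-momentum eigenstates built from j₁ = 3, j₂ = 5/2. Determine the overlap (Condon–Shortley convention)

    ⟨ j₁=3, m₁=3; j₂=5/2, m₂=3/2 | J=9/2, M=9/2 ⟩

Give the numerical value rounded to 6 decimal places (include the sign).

√[10·1!5!4!/11! · 6!0!4!1!9!0!] = √(49766400/11)
  +(−1)^0/∏(0,1,0,4,5,0)! = 1/2880  (running 1/2880)
⟨..|..⟩ = √(49766400/11)·(1/2880) = +0.738549

+0.738549  (= +√(6/11))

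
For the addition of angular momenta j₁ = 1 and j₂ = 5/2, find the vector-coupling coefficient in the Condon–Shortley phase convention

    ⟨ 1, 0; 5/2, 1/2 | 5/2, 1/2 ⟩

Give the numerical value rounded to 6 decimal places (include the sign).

−√(1/35) = -0.169031

triangle: 1!*1!*4!/7! = 24/5040
(j±m)!: 1!*1!*3!*2!*3!*2! = 144
prefactor² = (2J+1)*Δ*N² = 144/35
  k=0: +1/(0!*1!*1!*3!*0!*1!) = 1/6
  k=1: −1/(1!*0!*0!*2!*1!*2!) = -1/4
Σ = -1/12  ⇒  CG² = 144/35*(-1/12)² = 1/35
CG = −√(1/35) = -0.169031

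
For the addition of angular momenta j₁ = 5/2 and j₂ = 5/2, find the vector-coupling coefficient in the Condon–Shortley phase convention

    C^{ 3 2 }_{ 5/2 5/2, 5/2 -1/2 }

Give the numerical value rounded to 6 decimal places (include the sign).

√[7·2!3!3!/9! · 5!0!2!3!5!1!] = √(240)
  +(−1)^0/∏(0,2,0,2,3,1)! = 1/24  (running 1/24)
⟨..|..⟩ = √(240)·(1/24) = +0.645497

+0.645497  (= +√(5/12))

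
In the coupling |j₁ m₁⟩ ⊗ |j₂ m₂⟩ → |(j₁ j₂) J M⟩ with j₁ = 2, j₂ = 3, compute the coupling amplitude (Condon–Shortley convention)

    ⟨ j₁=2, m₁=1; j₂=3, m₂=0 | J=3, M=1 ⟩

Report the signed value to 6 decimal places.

−√(1/30) ≈ -0.182574

j₁+j₂−J=2  J+j₁−j₂=2  J−j₁+j₂=4  j₁+j₂+J+1=9
(j₁±m₁, j₂±m₂, J±M) = (3,1,3,3,4,2)
P² = 96/5
sum k=0..1:
  [0] +1/12 = 1/12
  [1] −1/8 = -1/8
S = -1/24
C² = P²·S² = 1/30 ; C = -0.182574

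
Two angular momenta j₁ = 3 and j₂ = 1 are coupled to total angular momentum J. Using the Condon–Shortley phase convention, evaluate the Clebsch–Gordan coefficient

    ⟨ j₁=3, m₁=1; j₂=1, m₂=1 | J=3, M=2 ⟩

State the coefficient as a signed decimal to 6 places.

-0.645497

j₁+j₂−J=1  J+j₁−j₂=5  J−j₁+j₂=1  j₁+j₂+J+1=8
(j₁±m₁, j₂±m₂, J±M) = (4,2,2,0,5,1)
P² = 240
sum k=1..1:
  [1] −1/24 = -1/24
S = -1/24
C² = P²·S² = 5/12 ; C = -0.645497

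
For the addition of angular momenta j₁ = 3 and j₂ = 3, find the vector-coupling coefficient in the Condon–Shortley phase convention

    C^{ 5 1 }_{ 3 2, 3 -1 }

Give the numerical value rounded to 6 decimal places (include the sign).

+√(9/28) = +0.566947

j₁+j₂−J=1  J+j₁−j₂=5  J−j₁+j₂=5  j₁+j₂+J+1=12
(j₁±m₁, j₂±m₂, J±M) = (5,1,2,4,6,4)
P² = 230400/7
sum k=0..1:
  [0] +1/288 = 1/288
  [1] −1/2880 = -1/2880
S = 1/320
C² = P²·S² = 9/28 ; C = +0.566947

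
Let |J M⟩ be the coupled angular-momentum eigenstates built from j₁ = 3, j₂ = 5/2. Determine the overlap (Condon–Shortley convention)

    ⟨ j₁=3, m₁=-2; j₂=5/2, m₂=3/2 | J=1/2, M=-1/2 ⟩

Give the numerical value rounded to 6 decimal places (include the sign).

√[2·5!1!0!/7! · 1!5!4!1!0!1!] = √(960/7)
  +(−1)^4/∏(4,1,1,0,0,0)! = 1/24  (running 1/24)
⟨..|..⟩ = √(960/7)·(1/24) = +0.487950

+0.487950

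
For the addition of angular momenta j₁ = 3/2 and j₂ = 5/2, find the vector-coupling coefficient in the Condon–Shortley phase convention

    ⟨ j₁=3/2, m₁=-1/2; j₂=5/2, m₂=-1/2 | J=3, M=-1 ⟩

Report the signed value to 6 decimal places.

√[7·1!2!4!/8! · 1!2!2!3!2!4!] = √(48/5)
  +(−1)^0/∏(0,1,2,2,0,2)! = 1/8  (running 1/8)
  +(−1)^1/∏(1,0,1,1,1,3)! = -1/6  (running -1/24)
⟨..|..⟩ = √(48/5)·(-1/24) = -0.129099

-0.129099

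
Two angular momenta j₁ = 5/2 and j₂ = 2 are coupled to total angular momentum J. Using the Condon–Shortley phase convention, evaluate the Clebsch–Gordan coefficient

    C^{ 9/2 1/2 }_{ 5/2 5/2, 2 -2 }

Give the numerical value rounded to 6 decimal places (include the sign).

√[10·0!5!4!/10! · 5!0!0!4!5!4!] = √(460800/7)
  +(−1)^0/∏(0,0,0,0,5,4)! = 1/2880  (running 1/2880)
⟨..|..⟩ = √(460800/7)·(1/2880) = +0.089087

+0.089087  (= +√(1/126))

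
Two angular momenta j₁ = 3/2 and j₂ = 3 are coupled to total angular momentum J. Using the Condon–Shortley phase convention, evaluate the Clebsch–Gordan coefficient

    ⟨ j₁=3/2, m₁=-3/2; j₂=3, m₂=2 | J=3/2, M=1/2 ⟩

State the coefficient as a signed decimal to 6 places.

j₁+j₂−J=3  J+j₁−j₂=0  J−j₁+j₂=3  j₁+j₂+J+1=7
(j₁±m₁, j₂±m₂, J±M) = (0,3,5,1,2,1)
P² = 288/7
sum k=3..3:
  [3] −1/12 = -1/12
S = -1/12
C² = P²·S² = 2/7 ; C = -0.534522

-0.534522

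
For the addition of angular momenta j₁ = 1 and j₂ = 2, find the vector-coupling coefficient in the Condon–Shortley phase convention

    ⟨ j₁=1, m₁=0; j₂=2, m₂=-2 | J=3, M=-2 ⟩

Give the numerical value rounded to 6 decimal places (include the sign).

j₁+j₂−J=0  J+j₁−j₂=2  J−j₁+j₂=4  j₁+j₂+J+1=7
(j₁±m₁, j₂±m₂, J±M) = (1,1,0,4,1,5)
P² = 192
sum k=0..0:
  [0] +1/24 = 1/24
S = 1/24
C² = P²·S² = 1/3 ; C = +0.577350

+√(1/3) ≈ +0.577350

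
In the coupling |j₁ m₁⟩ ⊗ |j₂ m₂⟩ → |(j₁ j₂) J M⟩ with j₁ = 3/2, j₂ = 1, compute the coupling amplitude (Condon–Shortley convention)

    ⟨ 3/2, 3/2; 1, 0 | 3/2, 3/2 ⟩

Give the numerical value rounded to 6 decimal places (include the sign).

√[4·1!2!1!/5! · 3!0!1!1!3!0!] = √(12/5)
  +(−1)^0/∏(0,1,0,1,2,0)! = 1/2  (running 1/2)
⟨..|..⟩ = √(12/5)·(1/2) = +0.774597

+√(3/5) ≈ +0.774597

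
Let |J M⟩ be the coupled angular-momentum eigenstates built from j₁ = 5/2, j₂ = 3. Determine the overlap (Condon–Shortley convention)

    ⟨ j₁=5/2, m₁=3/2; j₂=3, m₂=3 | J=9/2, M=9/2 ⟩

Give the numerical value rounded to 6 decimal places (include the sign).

triangle: 1!·4!·5!/11! = 2880/39916800
(j±m)!: 4!·1!·6!·0!·9!·0! = 6270566400
prefactor² = (2J+1)·Δ·N² = 49766400/11
  k=1: −1/(1!·0!·0!·5!·4!·0!) = -1/2880
Σ = -1/2880  ⇒  CG² = 49766400/11·(-1/2880)² = 6/11
CG = −√(6/11) = -0.738549

−√(6/11) = -0.738549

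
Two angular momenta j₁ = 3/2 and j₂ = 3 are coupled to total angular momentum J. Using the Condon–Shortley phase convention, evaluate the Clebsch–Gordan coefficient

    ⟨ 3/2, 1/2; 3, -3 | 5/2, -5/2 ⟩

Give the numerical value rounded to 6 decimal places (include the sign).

+√(15/28) = +0.731925

√[6·2!1!4!/8! · 2!1!0!6!0!5!] = √(8640/7)
  +(−1)^0/∏(0,2,1,0,0,4)! = 1/48  (running 1/48)
⟨..|..⟩ = √(8640/7)·(1/48) = +0.731925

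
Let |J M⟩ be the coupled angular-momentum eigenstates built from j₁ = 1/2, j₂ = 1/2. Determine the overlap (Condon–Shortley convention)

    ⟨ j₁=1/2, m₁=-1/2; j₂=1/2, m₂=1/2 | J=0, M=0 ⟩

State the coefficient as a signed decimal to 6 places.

triangle: 1!*0!*0!/2! = 1/2
(j±m)!: 0!*1!*1!*0!*0!*0! = 1
prefactor² = (2J+1)*Δ*N² = 1/2
  k=1: −1/(1!*0!*0!*0!*0!*0!) = -1
Σ = -1  ⇒  CG² = 1/2*(-1)² = 1/2
CG = −√(1/2) = -0.707107

−√(1/2) = -0.707107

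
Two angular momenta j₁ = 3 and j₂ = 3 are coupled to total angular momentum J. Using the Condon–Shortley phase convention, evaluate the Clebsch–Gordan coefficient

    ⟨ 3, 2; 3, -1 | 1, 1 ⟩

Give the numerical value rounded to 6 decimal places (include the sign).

j₁+j₂−J=5  J+j₁−j₂=1  J−j₁+j₂=1  j₁+j₂+J+1=8
(j₁±m₁, j₂±m₂, J±M) = (5,1,2,4,2,0)
P² = 720/7
sum k=1..1:
  [1] −1/24 = -1/24
S = -1/24
C² = P²·S² = 5/28 ; C = -0.422577

-0.422577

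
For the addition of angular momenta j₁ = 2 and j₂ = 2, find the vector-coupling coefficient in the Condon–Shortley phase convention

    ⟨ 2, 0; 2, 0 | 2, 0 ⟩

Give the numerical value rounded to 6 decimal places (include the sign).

triangle: 2!·2!·2!/7! = 8/5040
(j±m)!: 2!·2!·2!·2!·2!·2! = 64
prefactor² = (2J+1)·Δ·N² = 32/63
  k=0: +1/(0!·2!·2!·2!·0!·0!) = 1/8
  k=1: −1/(1!·1!·1!·1!·1!·1!) = -1
  k=2: +1/(2!·0!·0!·0!·2!·2!) = 1/8
Σ = -3/4  ⇒  CG² = 32/63·(-3/4)² = 2/7
CG = −√(2/7) = -0.534522

-0.534522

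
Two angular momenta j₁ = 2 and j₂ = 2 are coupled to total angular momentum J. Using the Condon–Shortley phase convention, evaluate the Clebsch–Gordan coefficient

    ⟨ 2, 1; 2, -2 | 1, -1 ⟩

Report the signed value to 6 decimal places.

j₁+j₂−J=3  J+j₁−j₂=1  J−j₁+j₂=1  j₁+j₂+J+1=6
(j₁±m₁, j₂±m₂, J±M) = (3,1,0,4,0,2)
P² = 36/5
sum k=0..0:
  [0] +1/6 = 1/6
S = 1/6
C² = P²·S² = 1/5 ; C = +0.447214

+√(1/5) = +0.447214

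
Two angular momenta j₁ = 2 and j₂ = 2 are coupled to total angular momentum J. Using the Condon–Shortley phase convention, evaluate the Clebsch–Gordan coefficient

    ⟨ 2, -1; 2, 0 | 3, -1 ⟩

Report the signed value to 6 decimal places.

√[7·1!3!3!/8! · 1!3!2!2!2!4!] = √(36/5)
  +(−1)^0/∏(0,1,3,2,0,1)! = 1/12  (running 1/12)
  +(−1)^1/∏(1,0,2,1,1,2)! = -1/4  (running -1/6)
⟨..|..⟩ = √(36/5)·(-1/6) = -0.447214

-0.447214  (= −√(1/5))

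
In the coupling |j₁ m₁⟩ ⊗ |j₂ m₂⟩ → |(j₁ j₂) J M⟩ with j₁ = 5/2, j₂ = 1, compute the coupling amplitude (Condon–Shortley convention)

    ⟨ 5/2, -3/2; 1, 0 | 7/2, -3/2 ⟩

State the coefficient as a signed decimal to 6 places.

+√(10/21) ≈ +0.690066

j₁+j₂−J=0  J+j₁−j₂=5  J−j₁+j₂=2  j₁+j₂+J+1=8
(j₁±m₁, j₂±m₂, J±M) = (1,4,1,1,2,5)
P² = 1920/7
sum k=0..0:
  [0] +1/24 = 1/24
S = 1/24
C² = P²·S² = 10/21 ; C = +0.690066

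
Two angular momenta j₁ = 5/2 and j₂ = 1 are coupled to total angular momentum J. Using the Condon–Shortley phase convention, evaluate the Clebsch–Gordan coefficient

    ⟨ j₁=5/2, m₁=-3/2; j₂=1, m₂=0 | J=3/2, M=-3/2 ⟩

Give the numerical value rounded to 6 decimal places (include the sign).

j₁+j₂−J=2  J+j₁−j₂=3  J−j₁+j₂=0  j₁+j₂+J+1=6
(j₁±m₁, j₂±m₂, J±M) = (1,4,1,1,0,3)
P² = 48/5
sum k=1..1:
  [1] −1/6 = -1/6
S = -1/6
C² = P²·S² = 4/15 ; C = -0.516398

-0.516398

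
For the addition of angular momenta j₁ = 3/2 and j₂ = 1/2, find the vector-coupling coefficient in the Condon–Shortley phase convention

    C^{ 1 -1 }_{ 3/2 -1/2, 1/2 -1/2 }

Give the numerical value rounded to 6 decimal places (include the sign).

triangle: 1!×2!×0!/4! = 2/24
(j±m)!: 1!×2!×0!×1!×0!×2! = 4
prefactor² = (2J+1)×Δ×N² = 1
  k=0: +1/(0!×1!×2!×0!×0!×0!) = 1/2
Σ = 1/2  ⇒  CG² = 1×1/2² = 1/4
CG = +√(1/4) = +0.500000

+√(1/4) = +0.500000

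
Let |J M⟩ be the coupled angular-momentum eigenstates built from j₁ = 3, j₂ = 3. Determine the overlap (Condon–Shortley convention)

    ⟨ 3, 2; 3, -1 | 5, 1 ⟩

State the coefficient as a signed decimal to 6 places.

+√(9/28) ≈ +0.566947

j₁+j₂−J=1  J+j₁−j₂=5  J−j₁+j₂=5  j₁+j₂+J+1=12
(j₁±m₁, j₂±m₂, J±M) = (5,1,2,4,6,4)
P² = 230400/7
sum k=0..1:
  [0] +1/288 = 1/288
  [1] −1/2880 = -1/2880
S = 1/320
C² = P²·S² = 9/28 ; C = +0.566947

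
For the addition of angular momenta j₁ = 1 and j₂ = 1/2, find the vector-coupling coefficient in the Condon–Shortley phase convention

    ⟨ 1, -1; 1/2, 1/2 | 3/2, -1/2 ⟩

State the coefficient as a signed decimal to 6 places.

triangle: 0!*2!*1!/4! = 2/24
(j±m)!: 0!*2!*1!*0!*1!*2! = 4
prefactor² = (2J+1)*Δ*N² = 4/3
  k=0: +1/(0!*0!*2!*1!*0!*0!) = 1/2
Σ = 1/2  ⇒  CG² = 4/3*1/2² = 1/3
CG = +√(1/3) = +0.577350

+√(1/3) = +0.577350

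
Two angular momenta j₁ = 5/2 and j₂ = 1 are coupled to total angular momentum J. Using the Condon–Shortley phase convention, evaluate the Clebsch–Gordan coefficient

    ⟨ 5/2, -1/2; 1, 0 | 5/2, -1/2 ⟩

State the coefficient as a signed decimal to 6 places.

triangle: 1!·4!·1!/7! = 24/5040
(j±m)!: 2!·3!·1!·1!·2!·3! = 144
prefactor² = (2J+1)·Δ·N² = 144/35
  k=0: +1/(0!·1!·3!·1!·1!·0!) = 1/6
  k=1: −1/(1!·0!·2!·0!·2!·1!) = -1/4
Σ = -1/12  ⇒  CG² = 144/35·(-1/12)² = 1/35
CG = −√(1/35) = -0.169031

-0.169031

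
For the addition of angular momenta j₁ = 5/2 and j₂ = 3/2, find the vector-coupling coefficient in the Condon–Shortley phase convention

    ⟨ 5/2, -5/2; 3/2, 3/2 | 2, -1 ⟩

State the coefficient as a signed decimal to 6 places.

+0.597614  (= +√(5/14))

triangle: 2!×3!×1!/7! = 12/5040
(j±m)!: 0!×5!×3!×0!×1!×3! = 4320
prefactor² = (2J+1)×Δ×N² = 360/7
  k=2: +1/(2!×0!×3!×1!×0!×0!) = 1/12
Σ = 1/12  ⇒  CG² = 360/7×1/12² = 5/14
CG = +√(5/14) = +0.597614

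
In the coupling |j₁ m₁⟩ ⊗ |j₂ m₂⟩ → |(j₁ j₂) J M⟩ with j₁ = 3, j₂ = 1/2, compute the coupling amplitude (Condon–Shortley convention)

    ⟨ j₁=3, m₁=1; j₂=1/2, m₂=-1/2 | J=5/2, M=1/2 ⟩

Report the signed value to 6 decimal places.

+√(4/7) ≈ +0.755929

√[6·1!5!0!/7! · 4!2!0!1!3!2!] = √(576/7)
  +(−1)^0/∏(0,1,2,0,3,0)! = 1/12  (running 1/12)
⟨..|..⟩ = √(576/7)·(1/12) = +0.755929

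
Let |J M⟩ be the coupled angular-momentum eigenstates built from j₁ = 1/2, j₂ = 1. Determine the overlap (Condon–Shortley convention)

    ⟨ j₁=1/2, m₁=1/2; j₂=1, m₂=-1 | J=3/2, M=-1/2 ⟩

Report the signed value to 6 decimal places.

+√(1/3) = +0.577350

j₁+j₂−J=0  J+j₁−j₂=1  J−j₁+j₂=2  j₁+j₂+J+1=4
(j₁±m₁, j₂±m₂, J±M) = (1,0,0,2,1,2)
P² = 4/3
sum k=0..0:
  [0] +1/2 = 1/2
S = 1/2
C² = P²·S² = 1/3 ; C = +0.577350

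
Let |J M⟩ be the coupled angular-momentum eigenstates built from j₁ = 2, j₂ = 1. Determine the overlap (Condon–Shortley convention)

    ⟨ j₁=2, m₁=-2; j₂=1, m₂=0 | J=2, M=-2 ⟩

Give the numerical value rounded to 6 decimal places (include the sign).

-0.816497  (= −√(2/3))

√[5·1!3!1!/6! · 0!4!1!1!0!4!] = √(24)
  +(−1)^1/∏(1,0,3,0,0,1)! = -1/6  (running -1/6)
⟨..|..⟩ = √(24)·(-1/6) = -0.816497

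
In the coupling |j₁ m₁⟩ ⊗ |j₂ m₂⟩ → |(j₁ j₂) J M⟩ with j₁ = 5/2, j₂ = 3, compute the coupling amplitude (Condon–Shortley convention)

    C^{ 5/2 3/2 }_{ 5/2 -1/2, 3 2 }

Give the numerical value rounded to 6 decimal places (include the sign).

√[6·3!2!3!/9! · 2!3!5!1!4!1!] = √(288/7)
  +(−1)^2/∏(2,1,1,3,1,0)! = 1/12  (running 1/12)
  +(−1)^3/∏(3,0,0,2,2,1)! = -1/24  (running 1/24)
⟨..|..⟩ = √(288/7)·(1/24) = +0.267261

+√(1/14) = +0.267261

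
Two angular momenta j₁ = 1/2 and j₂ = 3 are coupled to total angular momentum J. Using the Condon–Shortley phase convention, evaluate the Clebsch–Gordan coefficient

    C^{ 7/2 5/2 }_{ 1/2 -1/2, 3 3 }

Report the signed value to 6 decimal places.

+0.377964

j₁+j₂−J=0  J+j₁−j₂=1  J−j₁+j₂=6  j₁+j₂+J+1=8
(j₁±m₁, j₂±m₂, J±M) = (0,1,6,0,6,1)
P² = 518400/7
sum k=0..0:
  [0] +1/720 = 1/720
S = 1/720
C² = P²·S² = 1/7 ; C = +0.377964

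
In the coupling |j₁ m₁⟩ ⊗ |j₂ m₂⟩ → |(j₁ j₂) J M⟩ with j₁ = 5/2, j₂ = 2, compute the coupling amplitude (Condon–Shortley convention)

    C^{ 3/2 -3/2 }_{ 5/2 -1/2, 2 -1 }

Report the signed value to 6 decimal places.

triangle: 3!×2!×1!/7! = 12/5040
(j±m)!: 2!×3!×1!×3!×0!×3! = 432
prefactor² = (2J+1)×Δ×N² = 144/35
  k=1: −1/(1!×2!×2!×0!×0!×1!) = -1/4
Σ = -1/4  ⇒  CG² = 144/35×(-1/4)² = 9/35
CG = −√(9/35) = -0.507093

-0.507093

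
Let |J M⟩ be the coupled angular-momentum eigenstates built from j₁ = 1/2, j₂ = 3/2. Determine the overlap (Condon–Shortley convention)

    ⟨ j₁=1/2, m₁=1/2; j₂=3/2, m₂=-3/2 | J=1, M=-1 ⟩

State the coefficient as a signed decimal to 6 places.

j₁+j₂−J=1  J+j₁−j₂=0  J−j₁+j₂=2  j₁+j₂+J+1=4
(j₁±m₁, j₂±m₂, J±M) = (1,0,0,3,0,2)
P² = 3
sum k=0..0:
  [0] +1/2 = 1/2
S = 1/2
C² = P²·S² = 3/4 ; C = +0.866025

+0.866025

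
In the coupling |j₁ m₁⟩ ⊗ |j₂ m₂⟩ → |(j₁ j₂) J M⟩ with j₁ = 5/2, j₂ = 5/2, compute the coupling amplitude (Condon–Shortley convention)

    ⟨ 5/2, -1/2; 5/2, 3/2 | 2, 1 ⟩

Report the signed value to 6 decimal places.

triangle: 3!×2!×2!/8! = 24/40320
(j±m)!: 2!×3!×4!×1!×3!×1! = 1728
prefactor² = (2J+1)×Δ×N² = 36/7
  k=2: +1/(2!×1!×1!×2!×1!×0!) = 1/4
  k=3: −1/(3!×0!×0!×1!×2!×1!) = -1/12
Σ = 1/6  ⇒  CG² = 36/7×1/6² = 1/7
CG = +√(1/7) = +0.377964

+√(1/7) = +0.377964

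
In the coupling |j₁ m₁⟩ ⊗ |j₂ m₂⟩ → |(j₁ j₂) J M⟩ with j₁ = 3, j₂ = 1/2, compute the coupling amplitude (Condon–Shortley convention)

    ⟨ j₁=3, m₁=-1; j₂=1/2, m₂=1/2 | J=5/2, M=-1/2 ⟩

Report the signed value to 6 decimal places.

−√(4/7) = -0.755929

triangle: 1!*5!*0!/7! = 120/5040
(j±m)!: 2!*4!*1!*0!*2!*3! = 576
prefactor² = (2J+1)*Δ*N² = 576/7
  k=1: −1/(1!*0!*3!*0!*2!*0!) = -1/12
Σ = -1/12  ⇒  CG² = 576/7*(-1/12)² = 4/7
CG = −√(4/7) = -0.755929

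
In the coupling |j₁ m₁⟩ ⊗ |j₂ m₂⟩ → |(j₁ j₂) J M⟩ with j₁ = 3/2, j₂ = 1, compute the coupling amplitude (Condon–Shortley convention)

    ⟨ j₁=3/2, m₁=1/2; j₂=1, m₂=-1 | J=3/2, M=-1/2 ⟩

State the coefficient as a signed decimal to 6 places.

+0.730297  (= +√(8/15))

triangle: 1!·2!·1!/5! = 2/120
(j±m)!: 2!·1!·0!·2!·1!·2! = 8
prefactor² = (2J+1)·Δ·N² = 8/15
  k=0: +1/(0!·1!·1!·0!·1!·1!) = 1
Σ = 1  ⇒  CG² = 8/15·1² = 8/15
CG = +√(8/15) = +0.730297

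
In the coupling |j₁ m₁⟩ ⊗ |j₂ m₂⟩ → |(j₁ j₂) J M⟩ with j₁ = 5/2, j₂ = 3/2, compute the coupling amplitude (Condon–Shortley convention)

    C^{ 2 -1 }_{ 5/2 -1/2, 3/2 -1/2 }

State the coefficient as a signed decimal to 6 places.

j₁+j₂−J=2  J+j₁−j₂=3  J−j₁+j₂=1  j₁+j₂+J+1=7
(j₁±m₁, j₂±m₂, J±M) = (2,3,1,2,1,3)
P² = 12/7
sum k=0..1:
  [0] +1/12 = 1/12
  [1] −1/2 = -1/2
S = -5/12
C² = P²·S² = 25/84 ; C = -0.545545

-0.545545  (= −√(25/84))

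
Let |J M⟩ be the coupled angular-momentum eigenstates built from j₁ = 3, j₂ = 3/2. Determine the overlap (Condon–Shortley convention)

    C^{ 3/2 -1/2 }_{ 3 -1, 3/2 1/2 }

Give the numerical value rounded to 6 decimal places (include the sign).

+√(12/35) ≈ +0.585540

triangle: 3!*3!*0!/7! = 36/5040
(j±m)!: 2!*4!*2!*1!*1!*2! = 192
prefactor² = (2J+1)*Δ*N² = 192/35
  k=2: +1/(2!*1!*2!*0!*1!*0!) = 1/4
Σ = 1/4  ⇒  CG² = 192/35*1/4² = 12/35
CG = +√(12/35) = +0.585540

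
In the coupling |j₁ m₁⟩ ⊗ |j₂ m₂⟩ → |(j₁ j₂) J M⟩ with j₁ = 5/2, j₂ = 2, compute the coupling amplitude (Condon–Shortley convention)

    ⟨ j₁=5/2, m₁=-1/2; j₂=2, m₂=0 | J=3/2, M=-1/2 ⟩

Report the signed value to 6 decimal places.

+√(2/35) ≈ +0.239046

triangle: 3!×2!×1!/7! = 12/5040
(j±m)!: 2!×3!×2!×2!×1!×2! = 96
prefactor² = (2J+1)×Δ×N² = 32/35
  k=1: −1/(1!×2!×2!×1!×0!×0!) = -1/4
  k=2: +1/(2!×1!×1!×0!×1!×1!) = 1/2
Σ = 1/4  ⇒  CG² = 32/35×1/4² = 2/35
CG = +√(2/35) = +0.239046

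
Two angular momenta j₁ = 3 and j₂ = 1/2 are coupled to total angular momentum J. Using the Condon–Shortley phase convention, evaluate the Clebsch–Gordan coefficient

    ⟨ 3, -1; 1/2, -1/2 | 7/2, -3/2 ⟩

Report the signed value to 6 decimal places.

j₁+j₂−J=0  J+j₁−j₂=6  J−j₁+j₂=1  j₁+j₂+J+1=8
(j₁±m₁, j₂±m₂, J±M) = (2,4,0,1,2,5)
P² = 11520/7
sum k=0..0:
  [0] +1/48 = 1/48
S = 1/48
C² = P²·S² = 5/7 ; C = +0.845154

+0.845154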